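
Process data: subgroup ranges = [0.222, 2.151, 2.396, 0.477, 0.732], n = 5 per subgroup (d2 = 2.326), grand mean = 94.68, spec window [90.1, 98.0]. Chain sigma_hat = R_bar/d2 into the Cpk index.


R_bar = (0.222 + 2.151 + 2.396 + 0.477 + 0.732) / 5 = 1.1956
sigma = R_bar / d2 = 1.1956 / 2.326 = 0.51401548
Cp = (USL - LSL)/(6*sigma) = (98.0 - 90.1)/(6*0.51401548) = 2.5615
Cpu = (98.0 - 94.68)/(3*0.51401548) = 2.1530
Cpl = (94.68 - 90.1)/(3*0.51401548) = 2.9701
Cpk = min(Cpu, Cpl) = 2.1530

2.1530


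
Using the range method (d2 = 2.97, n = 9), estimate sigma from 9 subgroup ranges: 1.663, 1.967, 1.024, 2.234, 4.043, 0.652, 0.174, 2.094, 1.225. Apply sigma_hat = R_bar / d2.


R_bar = (1.663 + 1.967 + 1.024 + 2.234 + 4.043 + 0.652 + 0.174 + 2.094 + 1.225) / 9
R_bar = 15.076 / 9 = 1.6751111
sigma_hat = R_bar / d2 = 1.6751111 / 2.97 = 0.5640

0.5640


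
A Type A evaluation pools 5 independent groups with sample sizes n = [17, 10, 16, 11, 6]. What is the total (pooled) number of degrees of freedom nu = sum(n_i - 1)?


nu = sum_i (n_i - 1)
nu = ((17 - 1) + (10 - 1) + (16 - 1) + (11 - 1) + (6 - 1))
nu = 16 + 9 + 15 + 10 + 5
nu = 55

55


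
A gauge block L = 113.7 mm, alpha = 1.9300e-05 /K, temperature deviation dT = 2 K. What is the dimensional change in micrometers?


dL = L * alpha * dT
= 113.7 * 1.9300e-05 * 2
= 0.0043888 mm
dL_um = 0.0043888 * 1000 = 4.3888 um

4.3888


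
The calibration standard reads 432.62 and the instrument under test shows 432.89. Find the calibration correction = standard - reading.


Correction = standard - reading
= 432.62 - 432.89
= -0.2700

-0.2700


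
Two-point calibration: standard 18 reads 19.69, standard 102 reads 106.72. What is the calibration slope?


slope = (y2 - y1) / (x2 - x1)
= (106.72 - 19.69) / (102 - 18)
= 87.0300 / 84
= 1.0361

1.0361


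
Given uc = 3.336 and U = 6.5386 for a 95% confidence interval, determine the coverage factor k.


k = U / uc
k = 6.5386 / 3.336
k = 1.96

1.96


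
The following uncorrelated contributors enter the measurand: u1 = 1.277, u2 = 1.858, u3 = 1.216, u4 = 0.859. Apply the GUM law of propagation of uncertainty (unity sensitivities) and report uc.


uc = sqrt(1.277^2 + 1.858^2 + 1.216^2 + 0.859^2)
uc = sqrt(7.29943)
uc = 2.7017

2.7017


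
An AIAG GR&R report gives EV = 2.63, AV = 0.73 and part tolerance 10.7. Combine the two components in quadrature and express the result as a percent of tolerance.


GRR = sqrt(EV^2 + AV^2) = sqrt(2.63^2 + 0.73^2) = 2.7294322
%GRR = GRR / tol * 100 = 2.7294322 / 10.7 * 100
%GRR = 25.5087

25.5087


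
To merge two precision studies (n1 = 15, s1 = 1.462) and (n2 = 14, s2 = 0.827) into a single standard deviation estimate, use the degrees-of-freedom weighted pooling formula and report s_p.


s_p = sqrt(((n1-1)*s1^2 + (n2-1)*s2^2) / (n1+n2-2))
numerator = (15-1)*1.462^2 + (14-1)*0.827^2 = 29.924216 + 8.891077 = 38.815293
denominator = 15 + 14 - 2 = 27
s_p^2 = 38.815293 / 27 = 1.4376034
s_p = sqrt(1.4376034) = 1.1990

1.1990


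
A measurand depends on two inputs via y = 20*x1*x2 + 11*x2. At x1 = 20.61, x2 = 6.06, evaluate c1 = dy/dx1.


y = 20*x1*x2 + 11*x2
dy/dx1 = 20*x2
Evaluate at x2 = 6.06: c1 = 20 * 6.06
c1 = 121.2000

121.2000


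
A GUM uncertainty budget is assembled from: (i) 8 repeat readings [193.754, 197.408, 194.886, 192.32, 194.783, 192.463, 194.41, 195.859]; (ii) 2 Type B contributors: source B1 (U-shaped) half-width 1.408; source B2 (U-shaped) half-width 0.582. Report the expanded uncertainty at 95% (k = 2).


mean = (193.754 + 197.408 + 194.886 + 192.32 + 194.783 + 192.463 + 194.41 + 195.859) / 8 = 194.485375
s = sqrt(sum((x - mean)^2)/(n-1)) = 1.6901861
u_A = s / sqrt(n) = 1.6901861 / sqrt(8) = 0.59757103
u_B1 = 1.408 / sqrt(2) = 0.99560635
u_B2 = 0.582 / sqrt(2) = 0.41153615
uc = sqrt(0.59757103^2 + 0.99560635^2 + 0.41153615^2) = 1.2319436
U = k * uc = 2 * 1.2319436
U = 2.4639

2.4639


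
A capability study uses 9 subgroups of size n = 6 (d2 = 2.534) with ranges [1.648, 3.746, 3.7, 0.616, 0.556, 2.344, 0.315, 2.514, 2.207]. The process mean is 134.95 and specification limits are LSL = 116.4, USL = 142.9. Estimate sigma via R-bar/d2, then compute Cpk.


R_bar = (1.648 + 3.746 + 3.7 + 0.616 + 0.556 + 2.344 + 0.315 + 2.514 + 2.207) / 9 = 1.9606667
sigma = R_bar / d2 = 1.9606667 / 2.534 = 0.77374376
Cp = (USL - LSL)/(6*sigma) = (142.9 - 116.4)/(6*0.77374376) = 5.7082
Cpu = (142.9 - 134.95)/(3*0.77374376) = 3.4249
Cpl = (134.95 - 116.4)/(3*0.77374376) = 7.9914
Cpk = min(Cpu, Cpl) = 3.4249

3.4249


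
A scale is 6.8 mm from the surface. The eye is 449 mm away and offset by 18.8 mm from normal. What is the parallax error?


error = h * offset / d
= 6.8 * 18.8 / 449
= 0.2847

0.2847


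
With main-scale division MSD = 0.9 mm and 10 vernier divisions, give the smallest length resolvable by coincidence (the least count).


LC = MSD / n_div
= 0.9 / 10
= 0.0900

0.0900


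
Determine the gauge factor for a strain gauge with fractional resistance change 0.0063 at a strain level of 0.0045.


GF = (dR/R) / epsilon
= 0.0063 / 0.0045
= 1.4000

1.4000


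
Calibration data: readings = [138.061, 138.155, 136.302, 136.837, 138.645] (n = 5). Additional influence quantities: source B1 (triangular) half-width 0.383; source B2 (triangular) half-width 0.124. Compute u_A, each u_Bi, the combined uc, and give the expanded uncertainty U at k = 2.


mean = (138.061 + 138.155 + 136.302 + 136.837 + 138.645) / 5 = 137.6
s = sqrt(sum((x - mean)^2)/(n-1)) = 0.9848279
u_A = s / sqrt(n) = 0.9848279 / sqrt(5) = 0.44042843
u_B1 = 0.383 / sqrt(6) = 0.1563591
u_B2 = 0.124 / sqrt(6) = 0.050622788
uc = sqrt(0.44042843^2 + 0.1563591^2 + 0.050622788^2) = 0.47009365
U = k * uc = 2 * 0.47009365
U = 0.9402

0.9402


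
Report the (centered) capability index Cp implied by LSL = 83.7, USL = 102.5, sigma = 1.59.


Cp = (USL - LSL) / (6 * sigma)
= (102.5 - 83.7) / (6 * 1.59)
= 18.8000 / 9.5400
= 1.9706

1.9706


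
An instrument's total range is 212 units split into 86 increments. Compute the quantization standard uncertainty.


resolution = range / divisions
resolution = 212 / 86 = 2.4651163
u_res = resolution / (2*sqrt(3))
u_res = 2.4651163 / 3.4641016
u_res = 0.7116

0.7116


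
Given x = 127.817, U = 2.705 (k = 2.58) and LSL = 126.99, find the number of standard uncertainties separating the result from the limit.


u = U / k = 2.705 / 2.58 = 1.0484496
margin = |LSL - x| = |126.99 - 127.817| = 0.827
z = margin / u = 0.827 / 1.0484496
z = 0.7888

0.7888


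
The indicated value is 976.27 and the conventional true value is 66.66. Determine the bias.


Systematic error = measured - true
= 976.27 - 66.66
= 909.6100

909.6100


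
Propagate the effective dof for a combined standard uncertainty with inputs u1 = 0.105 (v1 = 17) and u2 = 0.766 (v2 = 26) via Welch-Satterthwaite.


uc = sqrt(u1^2 + u2^2) = sqrt(0.105^2 + 0.766^2) = 0.77316298
v_eff = uc^4 / (u1^4/v1 + u2^4/v2)
= 0.77316298^4 / (0.105^4/17 + 0.766^4/26)
= 0.35734212 / 0.013248789
v_eff = 26.9717

26.9717


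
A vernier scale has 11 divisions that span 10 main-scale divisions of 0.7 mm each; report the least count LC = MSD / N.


LC = MSD / n_div
= 0.7 / 11
= 0.0636

0.0636


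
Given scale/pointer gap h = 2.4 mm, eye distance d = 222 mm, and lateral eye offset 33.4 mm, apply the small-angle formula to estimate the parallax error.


error = h * offset / d
= 2.4 * 33.4 / 222
= 0.3611

0.3611


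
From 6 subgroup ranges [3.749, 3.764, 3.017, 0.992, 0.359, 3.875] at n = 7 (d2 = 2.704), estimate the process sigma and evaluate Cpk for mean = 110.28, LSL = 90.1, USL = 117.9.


R_bar = (3.749 + 3.764 + 3.017 + 0.992 + 0.359 + 3.875) / 6 = 2.626
sigma = R_bar / d2 = 2.626 / 2.704 = 0.97115385
Cp = (USL - LSL)/(6*sigma) = (117.9 - 90.1)/(6*0.97115385) = 4.7710
Cpu = (117.9 - 110.28)/(3*0.97115385) = 2.6154
Cpl = (110.28 - 90.1)/(3*0.97115385) = 6.9265
Cpk = min(Cpu, Cpl) = 2.6154

2.6154


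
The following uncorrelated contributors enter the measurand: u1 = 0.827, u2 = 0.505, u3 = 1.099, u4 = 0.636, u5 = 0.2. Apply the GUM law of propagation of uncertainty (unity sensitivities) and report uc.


uc = sqrt(0.827^2 + 0.505^2 + 1.099^2 + 0.636^2 + 0.2^2)
uc = sqrt(2.591251)
uc = 1.6097

1.6097


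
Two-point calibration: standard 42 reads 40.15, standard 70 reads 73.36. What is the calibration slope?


slope = (y2 - y1) / (x2 - x1)
= (73.36 - 40.15) / (70 - 42)
= 33.2100 / 28
= 1.1861

1.1861


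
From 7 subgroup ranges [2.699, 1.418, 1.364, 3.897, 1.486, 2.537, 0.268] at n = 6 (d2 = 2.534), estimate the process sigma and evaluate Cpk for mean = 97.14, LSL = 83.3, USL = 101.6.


R_bar = (2.699 + 1.418 + 1.364 + 3.897 + 1.486 + 2.537 + 0.268) / 7 = 1.9527143
sigma = R_bar / d2 = 1.9527143 / 2.534 = 0.77060549
Cp = (USL - LSL)/(6*sigma) = (101.6 - 83.3)/(6*0.77060549) = 3.9579
Cpu = (101.6 - 97.14)/(3*0.77060549) = 1.9292
Cpl = (97.14 - 83.3)/(3*0.77060549) = 5.9866
Cpk = min(Cpu, Cpl) = 1.9292

1.9292


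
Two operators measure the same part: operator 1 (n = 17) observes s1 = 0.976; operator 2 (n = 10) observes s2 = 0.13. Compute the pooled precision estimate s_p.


s_p = sqrt(((n1-1)*s1^2 + (n2-1)*s2^2) / (n1+n2-2))
numerator = (17-1)*0.976^2 + (10-1)*0.13^2 = 15.241216 + 0.1521 = 15.393316
denominator = 17 + 10 - 2 = 25
s_p^2 = 15.393316 / 25 = 0.61573264
s_p = sqrt(0.61573264) = 0.7847

0.7847


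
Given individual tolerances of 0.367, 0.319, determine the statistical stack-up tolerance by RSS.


RSS = sqrt(0.367^2 + 0.319^2)
= sqrt(0.23645)
= 0.4863

0.4863


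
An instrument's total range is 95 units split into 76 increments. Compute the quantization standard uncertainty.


resolution = range / divisions
resolution = 95 / 76 = 1.25
u_res = resolution / (2*sqrt(3))
u_res = 1.25 / 3.4641016
u_res = 0.3608

0.3608


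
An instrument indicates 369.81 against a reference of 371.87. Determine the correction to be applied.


Correction = standard - reading
= 371.87 - 369.81
= 2.0600

2.0600


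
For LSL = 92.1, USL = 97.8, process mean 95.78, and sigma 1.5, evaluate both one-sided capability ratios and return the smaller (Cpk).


Cpu = (USL - mean) / (3*sigma) = (97.8 - 95.78) / (3*1.5) = 0.4489
Cpl = (mean - LSL) / (3*sigma) = (95.78 - 92.1) / (3*1.5) = 0.8178
Cpk = min(Cpu, Cpl) = 0.4489

0.4489


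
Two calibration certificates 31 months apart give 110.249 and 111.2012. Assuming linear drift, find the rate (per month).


rate = (v2 - v1) / months
= (111.2012 - 110.249) / 31
= 0.9522 / 31
= 0.0307

0.0307


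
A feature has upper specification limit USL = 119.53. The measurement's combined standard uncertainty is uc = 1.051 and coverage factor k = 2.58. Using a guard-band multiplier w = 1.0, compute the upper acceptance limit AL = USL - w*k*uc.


U = k * uc = 2.58 * 1.051 = 2.71158
guard band g = w * U = 1.0 * 2.71158 = 2.71158
AL = USL - g = 119.53 - 2.71158
AL = 116.8184

116.8184


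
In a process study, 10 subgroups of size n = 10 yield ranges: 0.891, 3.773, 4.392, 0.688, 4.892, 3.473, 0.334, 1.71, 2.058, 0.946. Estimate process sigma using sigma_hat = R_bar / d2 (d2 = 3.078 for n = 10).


R_bar = (0.891 + 3.773 + 4.392 + 0.688 + 4.892 + 3.473 + 0.334 + 1.71 + 2.058 + 0.946) / 10
R_bar = 23.157 / 10 = 2.3157
sigma_hat = R_bar / d2 = 2.3157 / 3.078 = 0.7523

0.7523


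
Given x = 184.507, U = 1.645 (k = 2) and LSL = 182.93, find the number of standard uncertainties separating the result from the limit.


u = U / k = 1.645 / 2 = 0.8225
margin = |LSL - x| = |182.93 - 184.507| = 1.577
z = margin / u = 1.577 / 0.8225
z = 1.9173

1.9173


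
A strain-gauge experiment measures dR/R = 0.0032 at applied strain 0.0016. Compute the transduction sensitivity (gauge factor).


GF = (dR/R) / epsilon
= 0.0032 / 0.0016
= 2.0000

2.0000


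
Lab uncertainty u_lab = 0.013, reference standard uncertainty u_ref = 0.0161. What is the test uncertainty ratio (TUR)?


TUR = u_lab / u_ref
= 0.013 / 0.0161
= 0.8075

0.8075


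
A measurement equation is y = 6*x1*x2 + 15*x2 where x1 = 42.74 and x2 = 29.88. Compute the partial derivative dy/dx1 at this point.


y = 6*x1*x2 + 15*x2
dy/dx1 = 6*x2
Evaluate at x2 = 29.88: c1 = 6 * 29.88
c1 = 179.2800

179.2800


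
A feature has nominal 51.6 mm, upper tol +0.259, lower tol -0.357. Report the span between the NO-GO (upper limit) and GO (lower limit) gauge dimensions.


GO = nominal - lower_tol (smallest hole = maximum material condition)
GO = 51.6 - 0.357 = 51.243
NO-GO = nominal + upper_tol (largest hole = least material condition)
NO-GO = 51.6 + 0.259 = 51.859
spread = NO-GO - GO = 51.859 - 51.243 = 0.6160

0.6160


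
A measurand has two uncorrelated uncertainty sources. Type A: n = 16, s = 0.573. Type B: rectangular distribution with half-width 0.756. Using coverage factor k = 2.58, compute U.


u_A = s / sqrt(n) = 0.573 / sqrt(16) = 0.14325
u_B = half_width / sqrt(3) = 0.756 / sqrt(3) = 0.4364768
uc = sqrt(u_A^2 + u_B^2) = sqrt(0.14325^2 + 0.4364768^2) = 0.4593828
U = k * uc = 2.58 * 0.4593828
U = 1.1852

1.1852


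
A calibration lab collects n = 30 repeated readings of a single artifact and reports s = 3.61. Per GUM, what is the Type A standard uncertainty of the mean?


u_A = s / sqrt(n)
u_A = 3.61 / sqrt(30)
u_A = 3.61 / 5.4772256
u_A = 0.6591

0.6591


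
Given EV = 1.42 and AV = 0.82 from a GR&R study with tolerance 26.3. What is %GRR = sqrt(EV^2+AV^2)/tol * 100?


GRR = sqrt(EV^2 + AV^2) = sqrt(1.42^2 + 0.82^2) = 1.6397561
%GRR = GRR / tol * 100 = 1.6397561 / 26.3 * 100
%GRR = 6.2348

6.2348


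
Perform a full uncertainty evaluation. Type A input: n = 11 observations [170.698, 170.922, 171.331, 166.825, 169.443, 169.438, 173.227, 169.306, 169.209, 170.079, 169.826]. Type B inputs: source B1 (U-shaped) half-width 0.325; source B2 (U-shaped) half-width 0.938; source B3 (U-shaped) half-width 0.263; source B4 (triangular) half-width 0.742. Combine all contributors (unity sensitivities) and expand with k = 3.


mean = (170.698 + 170.922 + 171.331 + 166.825 + 169.443 + 169.438 + 173.227 + 169.306 + 169.209 + 170.079 + 169.826) / 11 = 170.0276364
s = sqrt(sum((x - mean)^2)/(n-1)) = 1.5926245
u_A = s / sqrt(n) = 1.5926245 / sqrt(11) = 0.48019435
u_B1 = 0.325 / sqrt(2) = 0.2298097
u_B2 = 0.938 / sqrt(2) = 0.66326616
u_B3 = 0.263 / sqrt(2) = 0.18596908
u_B4 = 0.742 / sqrt(6) = 0.30292023
uc = sqrt(0.48019435^2 + 0.2298097^2 + 0.66326616^2 + 0.18596908^2 + 0.30292023^2) = 0.92177344
U = k * uc = 3 * 0.92177344
U = 2.7653

2.7653


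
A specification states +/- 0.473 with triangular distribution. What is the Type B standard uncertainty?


u_B = half_width / sqrt(6)
u_B = 0.473 / 2.4494897
u_B = 0.1931

0.1931


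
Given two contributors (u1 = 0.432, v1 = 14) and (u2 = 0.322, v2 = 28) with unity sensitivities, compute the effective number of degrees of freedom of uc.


uc = sqrt(u1^2 + u2^2) = sqrt(0.432^2 + 0.322^2) = 0.53880238
v_eff = uc^4 / (u1^4/v1 + u2^4/v2)
= 0.53880238^4 / (0.432^4/14 + 0.322^4/28)
= 0.084278738 / 0.0028716931
v_eff = 29.3481

29.3481


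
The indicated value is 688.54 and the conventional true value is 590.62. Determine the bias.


Systematic error = measured - true
= 688.54 - 590.62
= 97.9200

97.9200


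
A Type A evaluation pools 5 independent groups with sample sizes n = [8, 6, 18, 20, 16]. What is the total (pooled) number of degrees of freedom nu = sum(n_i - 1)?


nu = sum_i (n_i - 1)
nu = ((8 - 1) + (6 - 1) + (18 - 1) + (20 - 1) + (16 - 1))
nu = 7 + 5 + 17 + 19 + 15
nu = 63

63


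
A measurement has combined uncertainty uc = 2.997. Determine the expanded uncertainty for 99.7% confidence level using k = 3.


U = k * uc
U = 3 * 2.997
U = 8.9910

8.9910


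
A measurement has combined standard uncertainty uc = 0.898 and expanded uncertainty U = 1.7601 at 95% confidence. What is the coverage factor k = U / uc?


k = U / uc
k = 1.7601 / 0.898
k = 1.96

1.96


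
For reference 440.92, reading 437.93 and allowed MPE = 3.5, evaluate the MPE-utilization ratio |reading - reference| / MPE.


e = indication - reference = 437.93 - 440.92 = -2.9900
|e| = 2.9900
ratio = |e| / MPE = 2.9900 / 3.5
ratio = 0.8543

0.8543


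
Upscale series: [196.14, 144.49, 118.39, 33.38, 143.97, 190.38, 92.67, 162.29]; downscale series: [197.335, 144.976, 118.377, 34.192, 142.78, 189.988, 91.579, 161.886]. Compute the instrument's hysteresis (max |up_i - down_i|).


|196.14 - 197.335| = 1.1950
|144.49 - 144.976| = 0.4860
|118.39 - 118.377| = 0.0130
|33.38 - 34.192| = 0.8120
|143.97 - 142.78| = 1.1900
|190.38 - 189.988| = 0.3920
|92.67 - 91.579| = 1.0910
|162.29 - 161.886| = 0.4040
hysteresis = max(diffs) = 1.1950

1.1950


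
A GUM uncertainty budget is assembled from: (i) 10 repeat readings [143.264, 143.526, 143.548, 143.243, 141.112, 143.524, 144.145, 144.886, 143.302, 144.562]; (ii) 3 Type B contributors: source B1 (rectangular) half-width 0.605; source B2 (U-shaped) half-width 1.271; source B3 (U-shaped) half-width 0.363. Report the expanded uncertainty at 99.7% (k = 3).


mean = (143.264 + 143.526 + 143.548 + 143.243 + 141.112 + 143.524 + 144.145 + 144.886 + 143.302 + 144.562) / 10 = 143.5112
s = sqrt(sum((x - mean)^2)/(n-1)) = 1.0182043
u_A = s / sqrt(n) = 1.0182043 / sqrt(10) = 0.32198447
u_B1 = 0.605 / sqrt(3) = 0.34929691
u_B2 = 1.271 / sqrt(2) = 0.89873272
u_B3 = 0.363 / sqrt(2) = 0.25667976
uc = sqrt(0.32198447^2 + 0.34929691^2 + 0.89873272^2 + 0.25667976^2) = 1.048469
U = k * uc = 3 * 1.048469
U = 3.1454

3.1454


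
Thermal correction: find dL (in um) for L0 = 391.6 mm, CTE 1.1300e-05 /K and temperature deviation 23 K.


dL = L * alpha * dT
= 391.6 * 1.1300e-05 * 23
= 0.1017768 mm
dL_um = 0.1017768 * 1000 = 101.7768 um

101.7768


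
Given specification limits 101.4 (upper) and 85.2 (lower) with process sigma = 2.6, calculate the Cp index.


Cp = (USL - LSL) / (6 * sigma)
= (101.4 - 85.2) / (6 * 2.6)
= 16.2000 / 15.6000
= 1.0385

1.0385


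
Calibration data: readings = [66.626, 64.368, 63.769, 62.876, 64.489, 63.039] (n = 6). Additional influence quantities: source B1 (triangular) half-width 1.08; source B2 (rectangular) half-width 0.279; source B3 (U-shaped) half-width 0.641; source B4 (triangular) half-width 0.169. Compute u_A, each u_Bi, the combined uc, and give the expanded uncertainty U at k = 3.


mean = (66.626 + 64.368 + 63.769 + 62.876 + 64.489 + 63.039) / 6 = 64.1945
s = sqrt(sum((x - mean)^2)/(n-1)) = 1.3626223
u_A = s / sqrt(n) = 1.3626223 / sqrt(6) = 0.55628822
u_B1 = 1.08 / sqrt(6) = 0.44090815
u_B2 = 0.279 / sqrt(3) = 0.16108073
u_B3 = 0.641 / sqrt(2) = 0.45325545
u_B4 = 0.169 / sqrt(6) = 0.068993961
uc = sqrt(0.55628822^2 + 0.44090815^2 + 0.16108073^2 + 0.45325545^2 + 0.068993961^2) = 0.860235
U = k * uc = 3 * 0.860235
U = 2.5807

2.5807


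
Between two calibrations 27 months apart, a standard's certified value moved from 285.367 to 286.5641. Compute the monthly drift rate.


rate = (v2 - v1) / months
= (286.5641 - 285.367) / 27
= 1.1971 / 27
= 0.0443

0.0443


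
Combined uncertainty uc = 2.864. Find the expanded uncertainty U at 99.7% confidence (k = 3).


U = k * uc
U = 3 * 2.864
U = 8.5920

8.5920


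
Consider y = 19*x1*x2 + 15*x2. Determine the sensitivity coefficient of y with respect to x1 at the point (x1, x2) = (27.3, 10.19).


y = 19*x1*x2 + 15*x2
dy/dx1 = 19*x2
Evaluate at x2 = 10.19: c1 = 19 * 10.19
c1 = 193.6100

193.6100


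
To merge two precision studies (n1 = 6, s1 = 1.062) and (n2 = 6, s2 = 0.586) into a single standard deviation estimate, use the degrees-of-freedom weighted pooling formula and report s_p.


s_p = sqrt(((n1-1)*s1^2 + (n2-1)*s2^2) / (n1+n2-2))
numerator = (6-1)*1.062^2 + (6-1)*0.586^2 = 5.63922 + 1.71698 = 7.3562
denominator = 6 + 6 - 2 = 10
s_p^2 = 7.3562 / 10 = 0.73562
s_p = sqrt(0.73562) = 0.8577

0.8577


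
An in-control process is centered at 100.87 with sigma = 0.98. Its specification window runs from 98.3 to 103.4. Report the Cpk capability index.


Cpu = (USL - mean) / (3*sigma) = (103.4 - 100.87) / (3*0.98) = 0.8605
Cpl = (mean - LSL) / (3*sigma) = (100.87 - 98.3) / (3*0.98) = 0.8741
Cpk = min(Cpu, Cpl) = 0.8605

0.8605


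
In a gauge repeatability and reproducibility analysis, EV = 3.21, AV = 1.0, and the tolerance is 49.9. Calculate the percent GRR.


GRR = sqrt(EV^2 + AV^2) = sqrt(3.21^2 + 1.0^2) = 3.362157
%GRR = GRR / tol * 100 = 3.362157 / 49.9 * 100
%GRR = 6.7378

6.7378


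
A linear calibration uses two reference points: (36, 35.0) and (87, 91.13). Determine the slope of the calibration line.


slope = (y2 - y1) / (x2 - x1)
= (91.13 - 35.0) / (87 - 36)
= 56.1300 / 51
= 1.1006

1.1006


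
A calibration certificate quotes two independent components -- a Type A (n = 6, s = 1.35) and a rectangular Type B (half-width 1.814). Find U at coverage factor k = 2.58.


u_A = s / sqrt(n) = 1.35 / sqrt(6) = 0.55113519
u_B = half_width / sqrt(3) = 1.814 / sqrt(3) = 1.0473134
uc = sqrt(u_A^2 + u_B^2) = sqrt(0.55113519^2 + 1.0473134^2) = 1.183476
U = k * uc = 2.58 * 1.183476
U = 3.0534

3.0534


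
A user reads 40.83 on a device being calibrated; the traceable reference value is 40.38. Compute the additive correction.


Correction = standard - reading
= 40.38 - 40.83
= -0.4500

-0.4500


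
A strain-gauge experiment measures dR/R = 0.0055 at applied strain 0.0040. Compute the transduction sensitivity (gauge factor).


GF = (dR/R) / epsilon
= 0.0055 / 0.0040
= 1.3750

1.3750


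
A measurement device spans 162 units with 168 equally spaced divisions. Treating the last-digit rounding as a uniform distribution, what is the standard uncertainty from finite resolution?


resolution = range / divisions
resolution = 162 / 168 = 0.96428571
u_res = resolution / (2*sqrt(3))
u_res = 0.96428571 / 3.4641016
u_res = 0.2784

0.2784


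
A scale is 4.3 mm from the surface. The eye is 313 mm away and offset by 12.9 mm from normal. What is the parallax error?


error = h * offset / d
= 4.3 * 12.9 / 313
= 0.1772

0.1772


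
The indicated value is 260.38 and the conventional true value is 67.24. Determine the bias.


Systematic error = measured - true
= 260.38 - 67.24
= 193.1400

193.1400


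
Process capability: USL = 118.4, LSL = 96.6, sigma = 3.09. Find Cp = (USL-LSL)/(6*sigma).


Cp = (USL - LSL) / (6 * sigma)
= (118.4 - 96.6) / (6 * 3.09)
= 21.8000 / 18.5400
= 1.1758

1.1758


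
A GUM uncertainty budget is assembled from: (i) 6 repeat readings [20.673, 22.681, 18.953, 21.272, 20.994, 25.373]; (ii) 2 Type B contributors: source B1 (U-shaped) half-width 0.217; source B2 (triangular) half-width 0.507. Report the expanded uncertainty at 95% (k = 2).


mean = (20.673 + 22.681 + 18.953 + 21.272 + 20.994 + 25.373) / 6 = 21.65766667
s = sqrt(sum((x - mean)^2)/(n-1)) = 2.1782973
u_A = s / sqrt(n) = 2.1782973 / sqrt(6) = 0.88928615
u_B1 = 0.217 / sqrt(2) = 0.15344217
u_B2 = 0.507 / sqrt(6) = 0.20698188
uc = sqrt(0.88928615^2 + 0.15344217^2 + 0.20698188^2) = 0.92585952
U = k * uc = 2 * 0.92585952
U = 1.8517

1.8517


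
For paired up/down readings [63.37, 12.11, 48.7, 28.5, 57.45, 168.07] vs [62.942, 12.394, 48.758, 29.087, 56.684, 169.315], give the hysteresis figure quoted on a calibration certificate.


|63.37 - 62.942| = 0.4280
|12.11 - 12.394| = 0.2840
|48.7 - 48.758| = 0.0580
|28.5 - 29.087| = 0.5870
|57.45 - 56.684| = 0.7660
|168.07 - 169.315| = 1.2450
hysteresis = max(diffs) = 1.2450

1.2450


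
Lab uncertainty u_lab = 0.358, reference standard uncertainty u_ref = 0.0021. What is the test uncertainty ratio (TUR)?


TUR = u_lab / u_ref
= 0.358 / 0.0021
= 170.4762

170.4762


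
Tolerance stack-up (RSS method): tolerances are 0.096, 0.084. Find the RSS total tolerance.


RSS = sqrt(0.096^2 + 0.084^2)
= sqrt(0.016272)
= 0.1276

0.1276


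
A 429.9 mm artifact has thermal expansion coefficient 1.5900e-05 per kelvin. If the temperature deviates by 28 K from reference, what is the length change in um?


dL = L * alpha * dT
= 429.9 * 1.5900e-05 * 28
= 0.1913915 mm
dL_um = 0.1913915 * 1000 = 191.3915 um

191.3915


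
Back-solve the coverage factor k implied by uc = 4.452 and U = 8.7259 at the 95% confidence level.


k = U / uc
k = 8.7259 / 4.452
k = 1.96

1.96


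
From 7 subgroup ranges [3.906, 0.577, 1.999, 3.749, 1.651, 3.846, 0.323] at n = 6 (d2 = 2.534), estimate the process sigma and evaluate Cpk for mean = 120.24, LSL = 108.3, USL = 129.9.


R_bar = (3.906 + 0.577 + 1.999 + 3.749 + 1.651 + 3.846 + 0.323) / 7 = 2.293
sigma = R_bar / d2 = 2.293 / 2.534 = 0.90489345
Cp = (USL - LSL)/(6*sigma) = (129.9 - 108.3)/(6*0.90489345) = 3.9784
Cpu = (129.9 - 120.24)/(3*0.90489345) = 3.5584
Cpl = (120.24 - 108.3)/(3*0.90489345) = 4.3983
Cpk = min(Cpu, Cpl) = 3.5584

3.5584


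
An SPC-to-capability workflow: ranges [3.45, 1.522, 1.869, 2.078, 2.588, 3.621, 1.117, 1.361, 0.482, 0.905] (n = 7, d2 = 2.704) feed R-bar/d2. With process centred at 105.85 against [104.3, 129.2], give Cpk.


R_bar = (3.45 + 1.522 + 1.869 + 2.078 + 2.588 + 3.621 + 1.117 + 1.361 + 0.482 + 0.905) / 10 = 1.8993
sigma = R_bar / d2 = 1.8993 / 2.704 = 0.70240385
Cp = (USL - LSL)/(6*sigma) = (129.2 - 104.3)/(6*0.70240385) = 5.9083
Cpu = (129.2 - 105.85)/(3*0.70240385) = 11.0810
Cpl = (105.85 - 104.3)/(3*0.70240385) = 0.7356
Cpk = min(Cpu, Cpl) = 0.7356

0.7356


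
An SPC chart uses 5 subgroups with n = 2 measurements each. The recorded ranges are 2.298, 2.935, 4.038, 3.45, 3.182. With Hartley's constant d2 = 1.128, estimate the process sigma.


R_bar = (2.298 + 2.935 + 4.038 + 3.45 + 3.182) / 5
R_bar = 15.903 / 5 = 3.1806
sigma_hat = R_bar / d2 = 3.1806 / 1.128 = 2.8197

2.8197


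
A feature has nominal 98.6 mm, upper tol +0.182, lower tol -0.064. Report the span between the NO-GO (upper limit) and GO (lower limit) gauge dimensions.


GO = nominal - lower_tol (smallest hole = maximum material condition)
GO = 98.6 - 0.064 = 98.536
NO-GO = nominal + upper_tol (largest hole = least material condition)
NO-GO = 98.6 + 0.182 = 98.782
spread = NO-GO - GO = 98.782 - 98.536 = 0.2460

0.2460


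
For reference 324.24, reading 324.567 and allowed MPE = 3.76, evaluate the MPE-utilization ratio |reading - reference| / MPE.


e = indication - reference = 324.567 - 324.24 = 0.3270
|e| = 0.3270
ratio = |e| / MPE = 0.3270 / 3.76
ratio = 0.0870

0.0870


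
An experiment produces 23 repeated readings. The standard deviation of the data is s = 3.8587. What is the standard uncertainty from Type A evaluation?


u_A = s / sqrt(n)
u_A = 3.8587 / sqrt(23)
u_A = 3.8587 / 4.7958315
u_A = 0.8046

0.8046


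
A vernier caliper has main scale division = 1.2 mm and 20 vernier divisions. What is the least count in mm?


LC = MSD / n_div
= 1.2 / 20
= 0.0600

0.0600


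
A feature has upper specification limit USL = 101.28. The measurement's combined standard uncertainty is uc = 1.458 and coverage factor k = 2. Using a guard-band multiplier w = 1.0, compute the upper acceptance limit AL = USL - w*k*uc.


U = k * uc = 2 * 1.458 = 2.916
guard band g = w * U = 1.0 * 2.916 = 2.916
AL = USL - g = 101.28 - 2.916
AL = 98.3640

98.3640


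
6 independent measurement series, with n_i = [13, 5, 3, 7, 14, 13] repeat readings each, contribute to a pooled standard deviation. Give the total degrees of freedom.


nu = sum_i (n_i - 1)
nu = ((13 - 1) + (5 - 1) + (3 - 1) + (7 - 1) + (14 - 1) + (13 - 1))
nu = 12 + 4 + 2 + 6 + 13 + 12
nu = 49

49


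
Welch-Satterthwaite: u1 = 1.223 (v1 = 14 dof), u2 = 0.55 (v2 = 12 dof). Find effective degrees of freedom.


uc = sqrt(u1^2 + u2^2) = sqrt(1.223^2 + 0.55^2) = 1.3409806
v_eff = uc^4 / (u1^4/v1 + u2^4/v2)
= 1.3409806^4 / (1.223^4/14 + 0.55^4/12)
= 3.2336274 / 0.1674259
v_eff = 19.3138

19.3138


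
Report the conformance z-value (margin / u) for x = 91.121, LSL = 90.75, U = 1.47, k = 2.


u = U / k = 1.47 / 2 = 0.735
margin = |LSL - x| = |90.75 - 91.121| = 0.371
z = margin / u = 0.371 / 0.735
z = 0.5048

0.5048


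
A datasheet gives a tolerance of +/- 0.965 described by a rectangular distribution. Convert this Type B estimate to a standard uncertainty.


u_B = half_width / sqrt(3)
u_B = 0.965 / 1.7320508
u_B = 0.5571

0.5571


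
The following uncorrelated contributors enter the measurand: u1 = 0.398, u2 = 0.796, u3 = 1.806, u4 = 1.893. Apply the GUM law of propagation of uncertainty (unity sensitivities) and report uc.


uc = sqrt(0.398^2 + 0.796^2 + 1.806^2 + 1.893^2)
uc = sqrt(7.637105)
uc = 2.7635

2.7635


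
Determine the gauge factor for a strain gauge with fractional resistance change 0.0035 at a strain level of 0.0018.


GF = (dR/R) / epsilon
= 0.0035 / 0.0018
= 1.9444

1.9444


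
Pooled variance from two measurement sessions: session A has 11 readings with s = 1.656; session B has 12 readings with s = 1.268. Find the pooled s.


s_p = sqrt(((n1-1)*s1^2 + (n2-1)*s2^2) / (n1+n2-2))
numerator = (11-1)*1.656^2 + (12-1)*1.268^2 = 27.42336 + 17.686064 = 45.109424
denominator = 11 + 12 - 2 = 21
s_p^2 = 45.109424 / 21 = 2.1480678
s_p = sqrt(2.1480678) = 1.4656

1.4656


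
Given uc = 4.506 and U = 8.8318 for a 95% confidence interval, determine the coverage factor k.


k = U / uc
k = 8.8318 / 4.506
k = 1.96

1.96


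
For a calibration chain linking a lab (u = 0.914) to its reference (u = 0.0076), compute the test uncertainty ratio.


TUR = u_lab / u_ref
= 0.914 / 0.0076
= 120.2632

120.2632


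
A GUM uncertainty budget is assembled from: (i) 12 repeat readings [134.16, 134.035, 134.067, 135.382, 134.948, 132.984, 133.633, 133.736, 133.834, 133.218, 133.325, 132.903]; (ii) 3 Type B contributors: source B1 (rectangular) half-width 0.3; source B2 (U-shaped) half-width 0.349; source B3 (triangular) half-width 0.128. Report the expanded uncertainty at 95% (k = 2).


mean = (134.16 + 134.035 + 134.067 + 135.382 + 134.948 + 132.984 + 133.633 + 133.736 + 133.834 + 133.218 + 133.325 + 132.903) / 12 = 133.8520833
s = sqrt(sum((x - mean)^2)/(n-1)) = 0.74541904
u_A = s / sqrt(n) = 0.74541904 / sqrt(12) = 0.21518394
u_B1 = 0.3 / sqrt(3) = 0.17320508
u_B2 = 0.349 / sqrt(2) = 0.24678027
u_B3 = 0.128 / sqrt(6) = 0.052255781
uc = sqrt(0.21518394^2 + 0.17320508^2 + 0.24678027^2 + 0.052255781^2) = 0.37407926
U = k * uc = 2 * 0.37407926
U = 0.7482

0.7482


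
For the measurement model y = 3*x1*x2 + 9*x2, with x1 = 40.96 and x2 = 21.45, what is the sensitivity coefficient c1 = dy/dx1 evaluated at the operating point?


y = 3*x1*x2 + 9*x2
dy/dx1 = 3*x2
Evaluate at x2 = 21.45: c1 = 3 * 21.45
c1 = 64.3500

64.3500


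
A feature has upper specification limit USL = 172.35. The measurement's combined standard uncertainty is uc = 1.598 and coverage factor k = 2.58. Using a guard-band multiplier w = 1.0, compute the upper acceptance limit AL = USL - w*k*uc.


U = k * uc = 2.58 * 1.598 = 4.12284
guard band g = w * U = 1.0 * 4.12284 = 4.12284
AL = USL - g = 172.35 - 4.12284
AL = 168.2272

168.2272


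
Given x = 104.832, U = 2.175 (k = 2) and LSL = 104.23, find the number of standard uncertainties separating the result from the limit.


u = U / k = 2.175 / 2 = 1.0875
margin = |LSL - x| = |104.23 - 104.832| = 0.602
z = margin / u = 0.602 / 1.0875
z = 0.5536

0.5536


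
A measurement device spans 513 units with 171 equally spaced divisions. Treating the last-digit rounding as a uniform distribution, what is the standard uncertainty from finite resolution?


resolution = range / divisions
resolution = 513 / 171 = 3
u_res = resolution / (2*sqrt(3))
u_res = 3 / 3.4641016
u_res = 0.8660

0.8660


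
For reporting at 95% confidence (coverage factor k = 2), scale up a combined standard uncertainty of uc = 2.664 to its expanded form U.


U = k * uc
U = 2 * 2.664
U = 5.3280

5.3280


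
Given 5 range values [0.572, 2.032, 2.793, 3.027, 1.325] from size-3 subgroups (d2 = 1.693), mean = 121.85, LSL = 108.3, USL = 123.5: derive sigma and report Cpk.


R_bar = (0.572 + 2.032 + 2.793 + 3.027 + 1.325) / 5 = 1.9498
sigma = R_bar / d2 = 1.9498 / 1.693 = 1.1516834
Cp = (USL - LSL)/(6*sigma) = (123.5 - 108.3)/(6*1.1516834) = 2.1997
Cpu = (123.5 - 121.85)/(3*1.1516834) = 0.4776
Cpl = (121.85 - 108.3)/(3*1.1516834) = 3.9218
Cpk = min(Cpu, Cpl) = 0.4776

0.4776


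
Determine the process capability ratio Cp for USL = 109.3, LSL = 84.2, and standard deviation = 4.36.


Cp = (USL - LSL) / (6 * sigma)
= (109.3 - 84.2) / (6 * 4.36)
= 25.1000 / 26.1600
= 0.9595

0.9595


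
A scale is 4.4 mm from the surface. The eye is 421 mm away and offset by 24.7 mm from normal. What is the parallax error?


error = h * offset / d
= 4.4 * 24.7 / 421
= 0.2581

0.2581


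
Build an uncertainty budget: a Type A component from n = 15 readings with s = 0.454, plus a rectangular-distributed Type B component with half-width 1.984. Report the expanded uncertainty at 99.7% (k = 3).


u_A = s / sqrt(n) = 0.454 / sqrt(15) = 0.1172223
u_B = half_width / sqrt(3) = 1.984 / sqrt(3) = 1.1454629
uc = sqrt(u_A^2 + u_B^2) = sqrt(0.1172223^2 + 1.1454629^2) = 1.1514453
U = k * uc = 3 * 1.1514453
U = 3.4543

3.4543


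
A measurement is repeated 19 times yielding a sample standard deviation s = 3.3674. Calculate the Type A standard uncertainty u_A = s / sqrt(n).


u_A = s / sqrt(n)
u_A = 3.3674 / sqrt(19)
u_A = 3.3674 / 4.3588989
u_A = 0.7725

0.7725


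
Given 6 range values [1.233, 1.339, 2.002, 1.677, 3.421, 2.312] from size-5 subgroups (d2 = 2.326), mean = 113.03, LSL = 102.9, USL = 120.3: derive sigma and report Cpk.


R_bar = (1.233 + 1.339 + 2.002 + 1.677 + 3.421 + 2.312) / 6 = 1.9973333
sigma = R_bar / d2 = 1.9973333 / 2.326 = 0.85869875
Cp = (USL - LSL)/(6*sigma) = (120.3 - 102.9)/(6*0.85869875) = 3.3772
Cpu = (120.3 - 113.03)/(3*0.85869875) = 2.8221
Cpl = (113.03 - 102.9)/(3*0.85869875) = 3.9323
Cpk = min(Cpu, Cpl) = 2.8221

2.8221


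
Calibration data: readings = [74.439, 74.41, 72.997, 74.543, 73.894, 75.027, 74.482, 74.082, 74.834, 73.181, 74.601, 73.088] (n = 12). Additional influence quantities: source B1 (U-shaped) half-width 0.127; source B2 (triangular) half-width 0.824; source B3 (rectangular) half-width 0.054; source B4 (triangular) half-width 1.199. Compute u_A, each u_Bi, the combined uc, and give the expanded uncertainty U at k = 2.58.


mean = (74.439 + 74.41 + 72.997 + 74.543 + 73.894 + 75.027 + 74.482 + 74.082 + 74.834 + 73.181 + 74.601 + 73.088) / 12 = 74.1315
s = sqrt(sum((x - mean)^2)/(n-1)) = 0.69533818
u_A = s / sqrt(n) = 0.69533818 / sqrt(12) = 0.20072684
u_B1 = 0.127 / sqrt(2) = 0.089802561
u_B2 = 0.824 / sqrt(6) = 0.33639659
u_B3 = 0.054 / sqrt(3) = 0.031176915
u_B4 = 1.199 / sqrt(6) = 0.4894897
uc = sqrt(0.20072684^2 + 0.089802561^2 + 0.33639659^2 + 0.031176915^2 + 0.4894897^2) = 0.63410614
U = k * uc = 2.58 * 0.63410614
U = 1.6360

1.6360


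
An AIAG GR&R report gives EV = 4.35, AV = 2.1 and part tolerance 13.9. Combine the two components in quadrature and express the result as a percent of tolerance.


GRR = sqrt(EV^2 + AV^2) = sqrt(4.35^2 + 2.1^2) = 4.8303727
%GRR = GRR / tol * 100 = 4.8303727 / 13.9 * 100
%GRR = 34.7509

34.7509


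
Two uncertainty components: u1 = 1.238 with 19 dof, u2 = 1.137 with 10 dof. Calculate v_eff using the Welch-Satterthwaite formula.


uc = sqrt(u1^2 + u2^2) = sqrt(1.238^2 + 1.137^2) = 1.6808965
v_eff = uc^4 / (u1^4/v1 + u2^4/v2)
= 1.6808965^4 / (1.238^4/19 + 1.137^4/10)
= 7.9829589 / 0.29075662
v_eff = 27.4558

27.4558


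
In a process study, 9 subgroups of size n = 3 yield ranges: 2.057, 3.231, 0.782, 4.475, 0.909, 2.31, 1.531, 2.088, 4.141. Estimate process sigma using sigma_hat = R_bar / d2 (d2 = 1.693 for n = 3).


R_bar = (2.057 + 3.231 + 0.782 + 4.475 + 0.909 + 2.31 + 1.531 + 2.088 + 4.141) / 9
R_bar = 21.524 / 9 = 2.3915556
sigma_hat = R_bar / d2 = 2.3915556 / 1.693 = 1.4126

1.4126


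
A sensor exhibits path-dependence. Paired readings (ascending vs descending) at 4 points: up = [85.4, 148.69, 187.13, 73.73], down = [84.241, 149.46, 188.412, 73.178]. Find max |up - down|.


|85.4 - 84.241| = 1.1590
|148.69 - 149.46| = 0.7700
|187.13 - 188.412| = 1.2820
|73.73 - 73.178| = 0.5520
hysteresis = max(diffs) = 1.2820

1.2820


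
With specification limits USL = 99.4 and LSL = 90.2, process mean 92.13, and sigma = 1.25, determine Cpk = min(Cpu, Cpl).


Cpu = (USL - mean) / (3*sigma) = (99.4 - 92.13) / (3*1.25) = 1.9387
Cpl = (mean - LSL) / (3*sigma) = (92.13 - 90.2) / (3*1.25) = 0.5147
Cpk = min(Cpu, Cpl) = 0.5147

0.5147


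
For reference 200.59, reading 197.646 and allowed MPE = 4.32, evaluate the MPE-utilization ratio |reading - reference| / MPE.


e = indication - reference = 197.646 - 200.59 = -2.9440
|e| = 2.9440
ratio = |e| / MPE = 2.9440 / 4.32
ratio = 0.6815

0.6815


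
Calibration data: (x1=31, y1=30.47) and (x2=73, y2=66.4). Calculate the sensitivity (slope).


slope = (y2 - y1) / (x2 - x1)
= (66.4 - 30.47) / (73 - 31)
= 35.9300 / 42
= 0.8555

0.8555


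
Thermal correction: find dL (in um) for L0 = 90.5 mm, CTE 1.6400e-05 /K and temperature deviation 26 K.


dL = L * alpha * dT
= 90.5 * 1.6400e-05 * 26
= 0.0385892 mm
dL_um = 0.0385892 * 1000 = 38.5892 um

38.5892


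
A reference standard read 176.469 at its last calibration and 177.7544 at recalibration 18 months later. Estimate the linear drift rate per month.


rate = (v2 - v1) / months
= (177.7544 - 176.469) / 18
= 1.2854 / 18
= 0.0714

0.0714


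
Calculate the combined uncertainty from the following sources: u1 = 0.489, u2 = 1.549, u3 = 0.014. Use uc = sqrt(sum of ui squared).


uc = sqrt(0.489^2 + 1.549^2 + 0.014^2)
uc = sqrt(2.638718)
uc = 1.6244

1.6244


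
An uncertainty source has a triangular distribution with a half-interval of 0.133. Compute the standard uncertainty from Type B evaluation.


u_B = half_width / sqrt(6)
u_B = 0.133 / 2.4494897
u_B = 0.0543

0.0543


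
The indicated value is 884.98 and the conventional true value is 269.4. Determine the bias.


Systematic error = measured - true
= 884.98 - 269.4
= 615.5800

615.5800


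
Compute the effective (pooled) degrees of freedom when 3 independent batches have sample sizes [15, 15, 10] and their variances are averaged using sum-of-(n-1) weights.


nu = sum_i (n_i - 1)
nu = ((15 - 1) + (15 - 1) + (10 - 1))
nu = 14 + 14 + 9
nu = 37

37


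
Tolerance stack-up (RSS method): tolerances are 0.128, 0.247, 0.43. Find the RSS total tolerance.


RSS = sqrt(0.128^2 + 0.247^2 + 0.43^2)
= sqrt(0.262293)
= 0.5121

0.5121


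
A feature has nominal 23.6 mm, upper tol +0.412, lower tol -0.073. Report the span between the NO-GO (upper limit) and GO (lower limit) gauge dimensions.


GO = nominal - lower_tol (smallest hole = maximum material condition)
GO = 23.6 - 0.073 = 23.527
NO-GO = nominal + upper_tol (largest hole = least material condition)
NO-GO = 23.6 + 0.412 = 24.012
spread = NO-GO - GO = 24.012 - 23.527 = 0.4850

0.4850


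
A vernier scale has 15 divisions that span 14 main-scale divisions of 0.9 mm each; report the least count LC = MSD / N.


LC = MSD / n_div
= 0.9 / 15
= 0.0600

0.0600


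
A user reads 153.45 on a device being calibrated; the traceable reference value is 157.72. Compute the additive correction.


Correction = standard - reading
= 157.72 - 153.45
= 4.2700

4.2700


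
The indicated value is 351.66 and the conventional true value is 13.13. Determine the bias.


Systematic error = measured - true
= 351.66 - 13.13
= 338.5300

338.5300


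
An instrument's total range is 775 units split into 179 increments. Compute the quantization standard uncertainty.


resolution = range / divisions
resolution = 775 / 179 = 4.3296089
u_res = resolution / (2*sqrt(3))
u_res = 4.3296089 / 3.4641016
u_res = 1.2499

1.2499


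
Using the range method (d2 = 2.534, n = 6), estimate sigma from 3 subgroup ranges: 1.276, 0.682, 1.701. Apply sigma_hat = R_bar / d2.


R_bar = (1.276 + 0.682 + 1.701) / 3
R_bar = 3.659 / 3 = 1.2196667
sigma_hat = R_bar / d2 = 1.2196667 / 2.534 = 0.4813

0.4813
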